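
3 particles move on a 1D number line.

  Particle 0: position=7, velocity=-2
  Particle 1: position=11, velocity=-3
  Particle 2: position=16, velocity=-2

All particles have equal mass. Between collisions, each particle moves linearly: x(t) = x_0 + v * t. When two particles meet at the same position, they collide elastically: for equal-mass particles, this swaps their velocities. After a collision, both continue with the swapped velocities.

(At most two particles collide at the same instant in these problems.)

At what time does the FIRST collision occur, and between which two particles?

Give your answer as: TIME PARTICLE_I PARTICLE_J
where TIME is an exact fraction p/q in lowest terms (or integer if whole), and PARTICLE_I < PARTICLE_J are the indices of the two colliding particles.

Pair (0,1): pos 7,11 vel -2,-3 -> gap=4, closing at 1/unit, collide at t=4
Pair (1,2): pos 11,16 vel -3,-2 -> not approaching (rel speed -1 <= 0)
Earliest collision: t=4 between 0 and 1

Answer: 4 0 1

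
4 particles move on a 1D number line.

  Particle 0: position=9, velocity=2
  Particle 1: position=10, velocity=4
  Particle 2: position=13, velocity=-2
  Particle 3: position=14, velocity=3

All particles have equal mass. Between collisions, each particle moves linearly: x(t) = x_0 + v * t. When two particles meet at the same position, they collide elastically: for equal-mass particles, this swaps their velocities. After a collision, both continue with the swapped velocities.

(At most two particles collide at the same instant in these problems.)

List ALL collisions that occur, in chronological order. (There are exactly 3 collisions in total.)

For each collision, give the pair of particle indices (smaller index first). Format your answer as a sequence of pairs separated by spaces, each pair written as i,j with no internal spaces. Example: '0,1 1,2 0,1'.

Answer: 1,2 0,1 2,3

Derivation:
Collision at t=1/2: particles 1 and 2 swap velocities; positions: p0=10 p1=12 p2=12 p3=31/2; velocities now: v0=2 v1=-2 v2=4 v3=3
Collision at t=1: particles 0 and 1 swap velocities; positions: p0=11 p1=11 p2=14 p3=17; velocities now: v0=-2 v1=2 v2=4 v3=3
Collision at t=4: particles 2 and 3 swap velocities; positions: p0=5 p1=17 p2=26 p3=26; velocities now: v0=-2 v1=2 v2=3 v3=4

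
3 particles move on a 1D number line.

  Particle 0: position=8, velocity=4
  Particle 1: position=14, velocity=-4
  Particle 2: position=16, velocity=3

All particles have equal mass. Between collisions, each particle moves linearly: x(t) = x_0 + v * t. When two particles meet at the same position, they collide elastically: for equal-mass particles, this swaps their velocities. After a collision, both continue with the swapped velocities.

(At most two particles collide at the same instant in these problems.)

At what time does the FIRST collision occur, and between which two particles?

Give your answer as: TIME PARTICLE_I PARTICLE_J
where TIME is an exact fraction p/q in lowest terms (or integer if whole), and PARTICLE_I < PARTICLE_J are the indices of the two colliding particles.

Pair (0,1): pos 8,14 vel 4,-4 -> gap=6, closing at 8/unit, collide at t=3/4
Pair (1,2): pos 14,16 vel -4,3 -> not approaching (rel speed -7 <= 0)
Earliest collision: t=3/4 between 0 and 1

Answer: 3/4 0 1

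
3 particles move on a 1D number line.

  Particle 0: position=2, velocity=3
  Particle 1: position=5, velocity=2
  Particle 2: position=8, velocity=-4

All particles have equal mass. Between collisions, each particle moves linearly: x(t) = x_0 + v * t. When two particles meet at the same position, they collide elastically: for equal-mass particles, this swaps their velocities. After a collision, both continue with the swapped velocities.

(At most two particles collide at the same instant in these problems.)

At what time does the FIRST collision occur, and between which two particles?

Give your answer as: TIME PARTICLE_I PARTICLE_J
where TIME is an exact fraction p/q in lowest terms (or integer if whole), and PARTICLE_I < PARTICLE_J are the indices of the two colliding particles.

Answer: 1/2 1 2

Derivation:
Pair (0,1): pos 2,5 vel 3,2 -> gap=3, closing at 1/unit, collide at t=3
Pair (1,2): pos 5,8 vel 2,-4 -> gap=3, closing at 6/unit, collide at t=1/2
Earliest collision: t=1/2 between 1 and 2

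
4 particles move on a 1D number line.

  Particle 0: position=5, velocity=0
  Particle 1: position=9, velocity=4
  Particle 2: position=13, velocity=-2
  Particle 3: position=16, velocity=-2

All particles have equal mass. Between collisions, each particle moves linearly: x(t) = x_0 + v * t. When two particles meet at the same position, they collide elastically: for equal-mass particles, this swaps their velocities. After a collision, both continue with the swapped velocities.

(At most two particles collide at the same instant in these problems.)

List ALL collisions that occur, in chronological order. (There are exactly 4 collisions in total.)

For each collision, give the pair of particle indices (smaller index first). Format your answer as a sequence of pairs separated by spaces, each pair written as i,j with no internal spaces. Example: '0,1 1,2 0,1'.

Collision at t=2/3: particles 1 and 2 swap velocities; positions: p0=5 p1=35/3 p2=35/3 p3=44/3; velocities now: v0=0 v1=-2 v2=4 v3=-2
Collision at t=7/6: particles 2 and 3 swap velocities; positions: p0=5 p1=32/3 p2=41/3 p3=41/3; velocities now: v0=0 v1=-2 v2=-2 v3=4
Collision at t=4: particles 0 and 1 swap velocities; positions: p0=5 p1=5 p2=8 p3=25; velocities now: v0=-2 v1=0 v2=-2 v3=4
Collision at t=11/2: particles 1 and 2 swap velocities; positions: p0=2 p1=5 p2=5 p3=31; velocities now: v0=-2 v1=-2 v2=0 v3=4

Answer: 1,2 2,3 0,1 1,2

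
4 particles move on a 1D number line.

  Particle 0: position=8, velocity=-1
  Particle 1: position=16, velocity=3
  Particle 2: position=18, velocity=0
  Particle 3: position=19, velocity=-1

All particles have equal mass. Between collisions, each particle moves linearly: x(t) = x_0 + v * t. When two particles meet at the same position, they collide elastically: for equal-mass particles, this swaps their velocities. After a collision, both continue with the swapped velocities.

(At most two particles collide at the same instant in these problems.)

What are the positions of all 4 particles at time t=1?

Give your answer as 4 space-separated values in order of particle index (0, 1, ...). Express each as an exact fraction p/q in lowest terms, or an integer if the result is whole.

Collision at t=2/3: particles 1 and 2 swap velocities; positions: p0=22/3 p1=18 p2=18 p3=55/3; velocities now: v0=-1 v1=0 v2=3 v3=-1
Collision at t=3/4: particles 2 and 3 swap velocities; positions: p0=29/4 p1=18 p2=73/4 p3=73/4; velocities now: v0=-1 v1=0 v2=-1 v3=3
Collision at t=1: particles 1 and 2 swap velocities; positions: p0=7 p1=18 p2=18 p3=19; velocities now: v0=-1 v1=-1 v2=0 v3=3
Advance to t=1 (no further collisions before then); velocities: v0=-1 v1=-1 v2=0 v3=3; positions = 7 18 18 19

Answer: 7 18 18 19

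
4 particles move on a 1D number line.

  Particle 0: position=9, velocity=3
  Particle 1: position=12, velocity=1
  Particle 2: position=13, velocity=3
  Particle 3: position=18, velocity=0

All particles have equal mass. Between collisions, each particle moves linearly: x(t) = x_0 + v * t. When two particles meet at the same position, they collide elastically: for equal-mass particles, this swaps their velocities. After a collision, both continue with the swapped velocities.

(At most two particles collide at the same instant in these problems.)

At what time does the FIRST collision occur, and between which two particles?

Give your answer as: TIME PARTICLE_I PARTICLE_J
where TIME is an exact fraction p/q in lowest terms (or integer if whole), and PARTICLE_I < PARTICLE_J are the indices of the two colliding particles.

Pair (0,1): pos 9,12 vel 3,1 -> gap=3, closing at 2/unit, collide at t=3/2
Pair (1,2): pos 12,13 vel 1,3 -> not approaching (rel speed -2 <= 0)
Pair (2,3): pos 13,18 vel 3,0 -> gap=5, closing at 3/unit, collide at t=5/3
Earliest collision: t=3/2 between 0 and 1

Answer: 3/2 0 1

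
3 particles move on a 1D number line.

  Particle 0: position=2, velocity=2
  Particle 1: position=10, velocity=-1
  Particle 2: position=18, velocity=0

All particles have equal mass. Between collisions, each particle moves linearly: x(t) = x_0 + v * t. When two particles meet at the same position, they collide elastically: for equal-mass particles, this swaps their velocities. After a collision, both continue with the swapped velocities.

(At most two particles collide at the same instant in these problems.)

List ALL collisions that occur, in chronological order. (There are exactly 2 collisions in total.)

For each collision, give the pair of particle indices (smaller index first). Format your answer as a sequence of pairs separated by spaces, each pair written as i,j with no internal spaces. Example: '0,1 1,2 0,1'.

Answer: 0,1 1,2

Derivation:
Collision at t=8/3: particles 0 and 1 swap velocities; positions: p0=22/3 p1=22/3 p2=18; velocities now: v0=-1 v1=2 v2=0
Collision at t=8: particles 1 and 2 swap velocities; positions: p0=2 p1=18 p2=18; velocities now: v0=-1 v1=0 v2=2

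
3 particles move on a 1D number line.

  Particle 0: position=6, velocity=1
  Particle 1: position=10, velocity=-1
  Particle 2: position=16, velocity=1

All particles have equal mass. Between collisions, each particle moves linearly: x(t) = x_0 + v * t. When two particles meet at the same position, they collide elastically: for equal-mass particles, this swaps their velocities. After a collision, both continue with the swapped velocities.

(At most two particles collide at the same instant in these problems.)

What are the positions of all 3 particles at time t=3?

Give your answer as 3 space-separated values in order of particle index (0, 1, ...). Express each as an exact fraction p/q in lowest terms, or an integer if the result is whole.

Collision at t=2: particles 0 and 1 swap velocities; positions: p0=8 p1=8 p2=18; velocities now: v0=-1 v1=1 v2=1
Advance to t=3 (no further collisions before then); velocities: v0=-1 v1=1 v2=1; positions = 7 9 19

Answer: 7 9 19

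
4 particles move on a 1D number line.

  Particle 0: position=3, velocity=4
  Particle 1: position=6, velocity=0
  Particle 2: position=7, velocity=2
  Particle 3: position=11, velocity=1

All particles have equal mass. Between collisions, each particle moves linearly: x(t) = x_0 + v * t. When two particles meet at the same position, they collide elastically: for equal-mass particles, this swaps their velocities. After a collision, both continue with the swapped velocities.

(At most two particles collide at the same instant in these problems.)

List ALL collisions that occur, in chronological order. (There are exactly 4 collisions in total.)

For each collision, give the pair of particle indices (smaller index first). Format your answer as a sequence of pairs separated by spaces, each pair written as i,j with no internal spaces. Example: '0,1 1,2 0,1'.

Answer: 0,1 1,2 2,3 1,2

Derivation:
Collision at t=3/4: particles 0 and 1 swap velocities; positions: p0=6 p1=6 p2=17/2 p3=47/4; velocities now: v0=0 v1=4 v2=2 v3=1
Collision at t=2: particles 1 and 2 swap velocities; positions: p0=6 p1=11 p2=11 p3=13; velocities now: v0=0 v1=2 v2=4 v3=1
Collision at t=8/3: particles 2 and 3 swap velocities; positions: p0=6 p1=37/3 p2=41/3 p3=41/3; velocities now: v0=0 v1=2 v2=1 v3=4
Collision at t=4: particles 1 and 2 swap velocities; positions: p0=6 p1=15 p2=15 p3=19; velocities now: v0=0 v1=1 v2=2 v3=4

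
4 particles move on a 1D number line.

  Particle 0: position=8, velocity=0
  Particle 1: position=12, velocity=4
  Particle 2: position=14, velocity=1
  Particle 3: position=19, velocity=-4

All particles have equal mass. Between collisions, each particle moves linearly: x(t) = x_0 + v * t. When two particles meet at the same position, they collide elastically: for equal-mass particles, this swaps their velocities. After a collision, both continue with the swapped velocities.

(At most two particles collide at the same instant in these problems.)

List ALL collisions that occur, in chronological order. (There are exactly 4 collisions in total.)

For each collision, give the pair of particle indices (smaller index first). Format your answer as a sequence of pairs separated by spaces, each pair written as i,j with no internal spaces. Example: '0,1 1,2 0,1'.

Answer: 1,2 2,3 1,2 0,1

Derivation:
Collision at t=2/3: particles 1 and 2 swap velocities; positions: p0=8 p1=44/3 p2=44/3 p3=49/3; velocities now: v0=0 v1=1 v2=4 v3=-4
Collision at t=7/8: particles 2 and 3 swap velocities; positions: p0=8 p1=119/8 p2=31/2 p3=31/2; velocities now: v0=0 v1=1 v2=-4 v3=4
Collision at t=1: particles 1 and 2 swap velocities; positions: p0=8 p1=15 p2=15 p3=16; velocities now: v0=0 v1=-4 v2=1 v3=4
Collision at t=11/4: particles 0 and 1 swap velocities; positions: p0=8 p1=8 p2=67/4 p3=23; velocities now: v0=-4 v1=0 v2=1 v3=4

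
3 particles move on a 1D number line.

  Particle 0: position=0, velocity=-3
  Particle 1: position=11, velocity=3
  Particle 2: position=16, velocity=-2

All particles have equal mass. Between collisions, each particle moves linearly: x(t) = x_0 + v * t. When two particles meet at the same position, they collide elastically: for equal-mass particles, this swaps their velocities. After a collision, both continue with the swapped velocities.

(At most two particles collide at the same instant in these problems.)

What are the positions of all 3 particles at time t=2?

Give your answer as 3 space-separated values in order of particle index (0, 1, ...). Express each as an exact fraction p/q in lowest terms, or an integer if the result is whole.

Answer: -6 12 17

Derivation:
Collision at t=1: particles 1 and 2 swap velocities; positions: p0=-3 p1=14 p2=14; velocities now: v0=-3 v1=-2 v2=3
Advance to t=2 (no further collisions before then); velocities: v0=-3 v1=-2 v2=3; positions = -6 12 17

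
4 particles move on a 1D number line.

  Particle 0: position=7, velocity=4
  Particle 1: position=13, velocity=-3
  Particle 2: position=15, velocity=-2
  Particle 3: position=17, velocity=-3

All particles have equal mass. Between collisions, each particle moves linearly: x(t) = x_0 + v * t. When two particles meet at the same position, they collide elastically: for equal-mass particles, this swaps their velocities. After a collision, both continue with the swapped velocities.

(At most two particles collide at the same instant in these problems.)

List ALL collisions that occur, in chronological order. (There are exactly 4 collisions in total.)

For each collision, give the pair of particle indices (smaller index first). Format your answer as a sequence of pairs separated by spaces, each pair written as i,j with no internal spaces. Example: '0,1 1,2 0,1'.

Collision at t=6/7: particles 0 and 1 swap velocities; positions: p0=73/7 p1=73/7 p2=93/7 p3=101/7; velocities now: v0=-3 v1=4 v2=-2 v3=-3
Collision at t=4/3: particles 1 and 2 swap velocities; positions: p0=9 p1=37/3 p2=37/3 p3=13; velocities now: v0=-3 v1=-2 v2=4 v3=-3
Collision at t=10/7: particles 2 and 3 swap velocities; positions: p0=61/7 p1=85/7 p2=89/7 p3=89/7; velocities now: v0=-3 v1=-2 v2=-3 v3=4
Collision at t=2: particles 1 and 2 swap velocities; positions: p0=7 p1=11 p2=11 p3=15; velocities now: v0=-3 v1=-3 v2=-2 v3=4

Answer: 0,1 1,2 2,3 1,2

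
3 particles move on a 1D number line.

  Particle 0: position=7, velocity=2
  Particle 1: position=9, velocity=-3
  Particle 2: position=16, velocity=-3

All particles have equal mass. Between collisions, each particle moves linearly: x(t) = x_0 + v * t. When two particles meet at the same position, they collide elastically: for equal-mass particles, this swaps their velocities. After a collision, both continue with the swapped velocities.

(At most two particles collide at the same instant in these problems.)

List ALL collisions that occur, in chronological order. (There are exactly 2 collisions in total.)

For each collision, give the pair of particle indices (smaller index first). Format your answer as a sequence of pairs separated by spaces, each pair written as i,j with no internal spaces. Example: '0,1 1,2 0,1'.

Answer: 0,1 1,2

Derivation:
Collision at t=2/5: particles 0 and 1 swap velocities; positions: p0=39/5 p1=39/5 p2=74/5; velocities now: v0=-3 v1=2 v2=-3
Collision at t=9/5: particles 1 and 2 swap velocities; positions: p0=18/5 p1=53/5 p2=53/5; velocities now: v0=-3 v1=-3 v2=2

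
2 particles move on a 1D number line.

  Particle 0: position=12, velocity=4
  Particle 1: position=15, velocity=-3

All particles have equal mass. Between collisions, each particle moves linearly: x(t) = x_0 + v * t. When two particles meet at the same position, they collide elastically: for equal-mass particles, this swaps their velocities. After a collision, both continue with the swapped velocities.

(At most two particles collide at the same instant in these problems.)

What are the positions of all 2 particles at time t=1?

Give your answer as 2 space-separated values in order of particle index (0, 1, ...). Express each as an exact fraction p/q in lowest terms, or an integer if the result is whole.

Collision at t=3/7: particles 0 and 1 swap velocities; positions: p0=96/7 p1=96/7; velocities now: v0=-3 v1=4
Advance to t=1 (no further collisions before then); velocities: v0=-3 v1=4; positions = 12 16

Answer: 12 16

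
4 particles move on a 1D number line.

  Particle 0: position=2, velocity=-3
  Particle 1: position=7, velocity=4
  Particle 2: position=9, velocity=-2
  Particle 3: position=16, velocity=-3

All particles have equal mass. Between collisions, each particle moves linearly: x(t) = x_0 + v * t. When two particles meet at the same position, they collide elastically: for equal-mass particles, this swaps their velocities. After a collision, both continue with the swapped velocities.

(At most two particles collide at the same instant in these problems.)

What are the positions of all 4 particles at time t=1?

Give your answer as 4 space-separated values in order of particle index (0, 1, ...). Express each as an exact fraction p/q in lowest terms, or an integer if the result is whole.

Answer: -1 7 11 13

Derivation:
Collision at t=1/3: particles 1 and 2 swap velocities; positions: p0=1 p1=25/3 p2=25/3 p3=15; velocities now: v0=-3 v1=-2 v2=4 v3=-3
Advance to t=1 (no further collisions before then); velocities: v0=-3 v1=-2 v2=4 v3=-3; positions = -1 7 11 13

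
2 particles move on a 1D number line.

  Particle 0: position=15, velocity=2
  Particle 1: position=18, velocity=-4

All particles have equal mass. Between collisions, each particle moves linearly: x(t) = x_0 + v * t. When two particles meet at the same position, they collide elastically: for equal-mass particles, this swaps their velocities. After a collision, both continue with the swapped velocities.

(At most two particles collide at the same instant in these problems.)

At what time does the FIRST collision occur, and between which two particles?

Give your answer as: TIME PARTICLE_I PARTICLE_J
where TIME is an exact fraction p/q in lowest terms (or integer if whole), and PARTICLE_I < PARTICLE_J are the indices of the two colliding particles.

Answer: 1/2 0 1

Derivation:
Pair (0,1): pos 15,18 vel 2,-4 -> gap=3, closing at 6/unit, collide at t=1/2
Earliest collision: t=1/2 between 0 and 1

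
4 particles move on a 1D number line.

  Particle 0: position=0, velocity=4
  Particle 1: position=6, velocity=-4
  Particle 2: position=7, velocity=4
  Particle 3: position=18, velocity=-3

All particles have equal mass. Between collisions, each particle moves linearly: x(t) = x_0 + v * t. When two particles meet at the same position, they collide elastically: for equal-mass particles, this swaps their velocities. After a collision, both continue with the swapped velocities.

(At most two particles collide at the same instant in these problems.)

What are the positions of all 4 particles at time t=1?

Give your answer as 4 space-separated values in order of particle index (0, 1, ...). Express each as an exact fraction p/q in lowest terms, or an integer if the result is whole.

Answer: 2 4 11 15

Derivation:
Collision at t=3/4: particles 0 and 1 swap velocities; positions: p0=3 p1=3 p2=10 p3=63/4; velocities now: v0=-4 v1=4 v2=4 v3=-3
Advance to t=1 (no further collisions before then); velocities: v0=-4 v1=4 v2=4 v3=-3; positions = 2 4 11 15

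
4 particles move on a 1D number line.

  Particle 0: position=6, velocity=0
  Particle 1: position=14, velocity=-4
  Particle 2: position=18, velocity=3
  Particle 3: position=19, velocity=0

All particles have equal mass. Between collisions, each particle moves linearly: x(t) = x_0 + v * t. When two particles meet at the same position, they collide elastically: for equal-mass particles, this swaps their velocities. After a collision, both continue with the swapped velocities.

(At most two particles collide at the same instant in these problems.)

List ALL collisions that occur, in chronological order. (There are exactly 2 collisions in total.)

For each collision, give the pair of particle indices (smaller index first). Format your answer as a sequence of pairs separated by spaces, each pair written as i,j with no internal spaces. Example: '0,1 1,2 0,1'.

Answer: 2,3 0,1

Derivation:
Collision at t=1/3: particles 2 and 3 swap velocities; positions: p0=6 p1=38/3 p2=19 p3=19; velocities now: v0=0 v1=-4 v2=0 v3=3
Collision at t=2: particles 0 and 1 swap velocities; positions: p0=6 p1=6 p2=19 p3=24; velocities now: v0=-4 v1=0 v2=0 v3=3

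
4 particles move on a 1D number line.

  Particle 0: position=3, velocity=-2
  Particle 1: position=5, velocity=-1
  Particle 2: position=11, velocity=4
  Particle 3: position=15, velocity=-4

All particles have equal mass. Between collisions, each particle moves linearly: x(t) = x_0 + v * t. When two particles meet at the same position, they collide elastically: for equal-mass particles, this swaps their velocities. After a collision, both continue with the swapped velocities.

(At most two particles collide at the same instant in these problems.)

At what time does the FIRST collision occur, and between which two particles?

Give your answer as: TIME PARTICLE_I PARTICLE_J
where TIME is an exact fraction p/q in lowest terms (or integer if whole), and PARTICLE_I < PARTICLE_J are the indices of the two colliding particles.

Answer: 1/2 2 3

Derivation:
Pair (0,1): pos 3,5 vel -2,-1 -> not approaching (rel speed -1 <= 0)
Pair (1,2): pos 5,11 vel -1,4 -> not approaching (rel speed -5 <= 0)
Pair (2,3): pos 11,15 vel 4,-4 -> gap=4, closing at 8/unit, collide at t=1/2
Earliest collision: t=1/2 between 2 and 3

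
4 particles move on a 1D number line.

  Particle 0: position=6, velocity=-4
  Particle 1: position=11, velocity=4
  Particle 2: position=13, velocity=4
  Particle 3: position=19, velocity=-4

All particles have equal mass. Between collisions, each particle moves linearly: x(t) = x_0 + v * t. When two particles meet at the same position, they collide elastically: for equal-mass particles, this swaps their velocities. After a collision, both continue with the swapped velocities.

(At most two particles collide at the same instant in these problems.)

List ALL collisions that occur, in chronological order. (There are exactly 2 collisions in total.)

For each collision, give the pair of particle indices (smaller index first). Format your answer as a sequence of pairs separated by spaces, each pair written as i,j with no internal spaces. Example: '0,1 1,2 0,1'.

Answer: 2,3 1,2

Derivation:
Collision at t=3/4: particles 2 and 3 swap velocities; positions: p0=3 p1=14 p2=16 p3=16; velocities now: v0=-4 v1=4 v2=-4 v3=4
Collision at t=1: particles 1 and 2 swap velocities; positions: p0=2 p1=15 p2=15 p3=17; velocities now: v0=-4 v1=-4 v2=4 v3=4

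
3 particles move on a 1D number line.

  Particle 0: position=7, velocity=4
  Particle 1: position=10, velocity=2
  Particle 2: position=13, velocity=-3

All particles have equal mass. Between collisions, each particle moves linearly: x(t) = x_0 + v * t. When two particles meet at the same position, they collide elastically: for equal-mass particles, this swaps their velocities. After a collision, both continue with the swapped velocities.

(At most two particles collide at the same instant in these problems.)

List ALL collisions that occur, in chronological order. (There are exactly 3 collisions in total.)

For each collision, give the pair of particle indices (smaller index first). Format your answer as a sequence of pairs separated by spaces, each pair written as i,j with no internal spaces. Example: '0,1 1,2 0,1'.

Answer: 1,2 0,1 1,2

Derivation:
Collision at t=3/5: particles 1 and 2 swap velocities; positions: p0=47/5 p1=56/5 p2=56/5; velocities now: v0=4 v1=-3 v2=2
Collision at t=6/7: particles 0 and 1 swap velocities; positions: p0=73/7 p1=73/7 p2=82/7; velocities now: v0=-3 v1=4 v2=2
Collision at t=3/2: particles 1 and 2 swap velocities; positions: p0=17/2 p1=13 p2=13; velocities now: v0=-3 v1=2 v2=4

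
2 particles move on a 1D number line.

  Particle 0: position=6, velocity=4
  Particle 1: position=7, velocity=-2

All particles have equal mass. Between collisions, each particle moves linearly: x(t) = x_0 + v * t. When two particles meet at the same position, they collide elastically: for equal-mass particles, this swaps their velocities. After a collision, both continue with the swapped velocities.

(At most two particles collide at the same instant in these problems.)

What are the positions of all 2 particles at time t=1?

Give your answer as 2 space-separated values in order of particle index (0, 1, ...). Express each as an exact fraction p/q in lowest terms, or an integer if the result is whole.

Answer: 5 10

Derivation:
Collision at t=1/6: particles 0 and 1 swap velocities; positions: p0=20/3 p1=20/3; velocities now: v0=-2 v1=4
Advance to t=1 (no further collisions before then); velocities: v0=-2 v1=4; positions = 5 10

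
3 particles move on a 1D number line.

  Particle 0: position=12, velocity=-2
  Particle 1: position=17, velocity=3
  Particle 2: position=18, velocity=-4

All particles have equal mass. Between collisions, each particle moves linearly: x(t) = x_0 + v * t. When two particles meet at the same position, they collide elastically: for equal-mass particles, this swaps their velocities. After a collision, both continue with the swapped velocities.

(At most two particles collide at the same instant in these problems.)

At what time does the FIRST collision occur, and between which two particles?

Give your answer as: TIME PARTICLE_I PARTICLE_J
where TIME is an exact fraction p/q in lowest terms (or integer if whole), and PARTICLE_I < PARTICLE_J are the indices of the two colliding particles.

Pair (0,1): pos 12,17 vel -2,3 -> not approaching (rel speed -5 <= 0)
Pair (1,2): pos 17,18 vel 3,-4 -> gap=1, closing at 7/unit, collide at t=1/7
Earliest collision: t=1/7 between 1 and 2

Answer: 1/7 1 2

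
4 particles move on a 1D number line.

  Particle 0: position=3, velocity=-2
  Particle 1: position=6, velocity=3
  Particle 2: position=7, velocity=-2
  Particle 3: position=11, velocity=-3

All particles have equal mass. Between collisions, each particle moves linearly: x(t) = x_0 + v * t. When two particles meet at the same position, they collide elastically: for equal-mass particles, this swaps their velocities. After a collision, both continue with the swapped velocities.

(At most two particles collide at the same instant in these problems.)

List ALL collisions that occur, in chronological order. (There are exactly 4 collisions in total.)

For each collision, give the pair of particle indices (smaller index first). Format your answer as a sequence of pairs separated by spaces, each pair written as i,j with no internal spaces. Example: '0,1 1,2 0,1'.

Answer: 1,2 2,3 1,2 0,1

Derivation:
Collision at t=1/5: particles 1 and 2 swap velocities; positions: p0=13/5 p1=33/5 p2=33/5 p3=52/5; velocities now: v0=-2 v1=-2 v2=3 v3=-3
Collision at t=5/6: particles 2 and 3 swap velocities; positions: p0=4/3 p1=16/3 p2=17/2 p3=17/2; velocities now: v0=-2 v1=-2 v2=-3 v3=3
Collision at t=4: particles 1 and 2 swap velocities; positions: p0=-5 p1=-1 p2=-1 p3=18; velocities now: v0=-2 v1=-3 v2=-2 v3=3
Collision at t=8: particles 0 and 1 swap velocities; positions: p0=-13 p1=-13 p2=-9 p3=30; velocities now: v0=-3 v1=-2 v2=-2 v3=3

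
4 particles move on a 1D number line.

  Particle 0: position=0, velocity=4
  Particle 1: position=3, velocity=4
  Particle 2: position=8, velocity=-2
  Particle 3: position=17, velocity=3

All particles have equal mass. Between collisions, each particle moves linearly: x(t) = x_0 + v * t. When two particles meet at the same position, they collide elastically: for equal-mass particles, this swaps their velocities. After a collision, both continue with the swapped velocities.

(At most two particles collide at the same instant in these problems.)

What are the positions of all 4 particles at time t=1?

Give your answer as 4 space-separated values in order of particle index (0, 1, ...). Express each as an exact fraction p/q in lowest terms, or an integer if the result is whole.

Answer: 4 6 7 20

Derivation:
Collision at t=5/6: particles 1 and 2 swap velocities; positions: p0=10/3 p1=19/3 p2=19/3 p3=39/2; velocities now: v0=4 v1=-2 v2=4 v3=3
Advance to t=1 (no further collisions before then); velocities: v0=4 v1=-2 v2=4 v3=3; positions = 4 6 7 20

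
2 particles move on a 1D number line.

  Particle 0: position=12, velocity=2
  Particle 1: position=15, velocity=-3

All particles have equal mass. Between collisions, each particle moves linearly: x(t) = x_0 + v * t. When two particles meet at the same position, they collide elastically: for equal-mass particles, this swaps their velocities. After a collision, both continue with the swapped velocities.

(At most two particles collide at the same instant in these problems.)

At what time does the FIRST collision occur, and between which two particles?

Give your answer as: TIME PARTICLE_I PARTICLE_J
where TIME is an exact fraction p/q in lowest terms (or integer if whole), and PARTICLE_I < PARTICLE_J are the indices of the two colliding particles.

Answer: 3/5 0 1

Derivation:
Pair (0,1): pos 12,15 vel 2,-3 -> gap=3, closing at 5/unit, collide at t=3/5
Earliest collision: t=3/5 between 0 and 1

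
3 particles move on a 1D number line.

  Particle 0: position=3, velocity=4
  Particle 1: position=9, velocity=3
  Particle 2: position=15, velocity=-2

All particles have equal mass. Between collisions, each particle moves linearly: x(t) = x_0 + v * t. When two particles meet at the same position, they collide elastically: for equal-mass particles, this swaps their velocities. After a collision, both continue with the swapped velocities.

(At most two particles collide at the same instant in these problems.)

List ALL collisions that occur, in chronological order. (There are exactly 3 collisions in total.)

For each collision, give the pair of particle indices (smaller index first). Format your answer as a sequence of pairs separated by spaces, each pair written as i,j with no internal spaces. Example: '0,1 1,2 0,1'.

Answer: 1,2 0,1 1,2

Derivation:
Collision at t=6/5: particles 1 and 2 swap velocities; positions: p0=39/5 p1=63/5 p2=63/5; velocities now: v0=4 v1=-2 v2=3
Collision at t=2: particles 0 and 1 swap velocities; positions: p0=11 p1=11 p2=15; velocities now: v0=-2 v1=4 v2=3
Collision at t=6: particles 1 and 2 swap velocities; positions: p0=3 p1=27 p2=27; velocities now: v0=-2 v1=3 v2=4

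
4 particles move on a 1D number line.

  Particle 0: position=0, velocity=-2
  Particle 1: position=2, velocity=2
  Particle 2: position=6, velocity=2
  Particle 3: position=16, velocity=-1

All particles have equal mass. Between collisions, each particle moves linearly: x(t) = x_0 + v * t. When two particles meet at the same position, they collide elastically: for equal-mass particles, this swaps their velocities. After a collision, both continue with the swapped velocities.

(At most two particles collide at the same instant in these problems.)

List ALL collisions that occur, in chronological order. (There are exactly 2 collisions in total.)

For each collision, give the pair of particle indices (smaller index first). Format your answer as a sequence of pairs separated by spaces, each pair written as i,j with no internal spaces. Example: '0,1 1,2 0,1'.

Collision at t=10/3: particles 2 and 3 swap velocities; positions: p0=-20/3 p1=26/3 p2=38/3 p3=38/3; velocities now: v0=-2 v1=2 v2=-1 v3=2
Collision at t=14/3: particles 1 and 2 swap velocities; positions: p0=-28/3 p1=34/3 p2=34/3 p3=46/3; velocities now: v0=-2 v1=-1 v2=2 v3=2

Answer: 2,3 1,2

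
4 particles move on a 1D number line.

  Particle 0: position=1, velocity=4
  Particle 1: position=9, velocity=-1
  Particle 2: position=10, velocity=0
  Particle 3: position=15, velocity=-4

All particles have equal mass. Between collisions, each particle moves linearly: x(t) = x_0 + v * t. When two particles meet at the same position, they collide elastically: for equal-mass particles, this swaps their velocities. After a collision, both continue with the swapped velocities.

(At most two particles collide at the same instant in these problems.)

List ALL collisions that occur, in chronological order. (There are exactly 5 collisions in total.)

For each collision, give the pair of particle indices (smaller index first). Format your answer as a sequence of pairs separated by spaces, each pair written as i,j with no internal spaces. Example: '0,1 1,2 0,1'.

Answer: 2,3 0,1 1,2 0,1 2,3

Derivation:
Collision at t=5/4: particles 2 and 3 swap velocities; positions: p0=6 p1=31/4 p2=10 p3=10; velocities now: v0=4 v1=-1 v2=-4 v3=0
Collision at t=8/5: particles 0 and 1 swap velocities; positions: p0=37/5 p1=37/5 p2=43/5 p3=10; velocities now: v0=-1 v1=4 v2=-4 v3=0
Collision at t=7/4: particles 1 and 2 swap velocities; positions: p0=29/4 p1=8 p2=8 p3=10; velocities now: v0=-1 v1=-4 v2=4 v3=0
Collision at t=2: particles 0 and 1 swap velocities; positions: p0=7 p1=7 p2=9 p3=10; velocities now: v0=-4 v1=-1 v2=4 v3=0
Collision at t=9/4: particles 2 and 3 swap velocities; positions: p0=6 p1=27/4 p2=10 p3=10; velocities now: v0=-4 v1=-1 v2=0 v3=4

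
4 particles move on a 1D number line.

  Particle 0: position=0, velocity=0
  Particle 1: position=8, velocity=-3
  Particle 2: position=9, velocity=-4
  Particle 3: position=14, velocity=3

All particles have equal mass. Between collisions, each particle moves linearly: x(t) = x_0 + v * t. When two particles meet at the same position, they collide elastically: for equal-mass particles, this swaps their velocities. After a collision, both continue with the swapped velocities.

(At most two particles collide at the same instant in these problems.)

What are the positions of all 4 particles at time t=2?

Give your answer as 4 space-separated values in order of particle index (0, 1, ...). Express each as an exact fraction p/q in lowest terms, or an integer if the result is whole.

Collision at t=1: particles 1 and 2 swap velocities; positions: p0=0 p1=5 p2=5 p3=17; velocities now: v0=0 v1=-4 v2=-3 v3=3
Advance to t=2 (no further collisions before then); velocities: v0=0 v1=-4 v2=-3 v3=3; positions = 0 1 2 20

Answer: 0 1 2 20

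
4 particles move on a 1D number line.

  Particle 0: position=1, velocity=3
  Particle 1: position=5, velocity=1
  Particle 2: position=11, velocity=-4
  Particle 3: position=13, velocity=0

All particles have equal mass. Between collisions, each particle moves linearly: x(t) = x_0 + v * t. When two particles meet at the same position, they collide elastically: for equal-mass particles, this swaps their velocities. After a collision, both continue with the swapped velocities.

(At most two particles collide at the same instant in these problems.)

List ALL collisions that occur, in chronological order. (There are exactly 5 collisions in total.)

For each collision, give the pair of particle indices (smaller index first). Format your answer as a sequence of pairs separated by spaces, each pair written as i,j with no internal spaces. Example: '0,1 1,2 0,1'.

Collision at t=6/5: particles 1 and 2 swap velocities; positions: p0=23/5 p1=31/5 p2=31/5 p3=13; velocities now: v0=3 v1=-4 v2=1 v3=0
Collision at t=10/7: particles 0 and 1 swap velocities; positions: p0=37/7 p1=37/7 p2=45/7 p3=13; velocities now: v0=-4 v1=3 v2=1 v3=0
Collision at t=2: particles 1 and 2 swap velocities; positions: p0=3 p1=7 p2=7 p3=13; velocities now: v0=-4 v1=1 v2=3 v3=0
Collision at t=4: particles 2 and 3 swap velocities; positions: p0=-5 p1=9 p2=13 p3=13; velocities now: v0=-4 v1=1 v2=0 v3=3
Collision at t=8: particles 1 and 2 swap velocities; positions: p0=-21 p1=13 p2=13 p3=25; velocities now: v0=-4 v1=0 v2=1 v3=3

Answer: 1,2 0,1 1,2 2,3 1,2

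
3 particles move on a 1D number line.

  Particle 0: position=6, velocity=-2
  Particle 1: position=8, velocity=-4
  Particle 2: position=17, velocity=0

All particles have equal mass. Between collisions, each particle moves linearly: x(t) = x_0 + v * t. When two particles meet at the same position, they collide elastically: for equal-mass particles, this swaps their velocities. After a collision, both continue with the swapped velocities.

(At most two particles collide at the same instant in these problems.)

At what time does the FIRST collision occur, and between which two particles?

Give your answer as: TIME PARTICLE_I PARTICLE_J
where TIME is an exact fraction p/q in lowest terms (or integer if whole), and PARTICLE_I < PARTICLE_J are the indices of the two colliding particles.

Pair (0,1): pos 6,8 vel -2,-4 -> gap=2, closing at 2/unit, collide at t=1
Pair (1,2): pos 8,17 vel -4,0 -> not approaching (rel speed -4 <= 0)
Earliest collision: t=1 between 0 and 1

Answer: 1 0 1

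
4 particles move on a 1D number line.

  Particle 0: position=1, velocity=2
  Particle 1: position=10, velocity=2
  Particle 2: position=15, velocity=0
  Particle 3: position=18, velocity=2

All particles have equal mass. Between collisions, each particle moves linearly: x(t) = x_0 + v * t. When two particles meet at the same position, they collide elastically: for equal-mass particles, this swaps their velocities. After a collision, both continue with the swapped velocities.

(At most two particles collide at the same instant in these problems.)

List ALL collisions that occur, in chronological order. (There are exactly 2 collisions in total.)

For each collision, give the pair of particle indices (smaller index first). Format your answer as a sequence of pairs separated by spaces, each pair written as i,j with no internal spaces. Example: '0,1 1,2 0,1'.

Collision at t=5/2: particles 1 and 2 swap velocities; positions: p0=6 p1=15 p2=15 p3=23; velocities now: v0=2 v1=0 v2=2 v3=2
Collision at t=7: particles 0 and 1 swap velocities; positions: p0=15 p1=15 p2=24 p3=32; velocities now: v0=0 v1=2 v2=2 v3=2

Answer: 1,2 0,1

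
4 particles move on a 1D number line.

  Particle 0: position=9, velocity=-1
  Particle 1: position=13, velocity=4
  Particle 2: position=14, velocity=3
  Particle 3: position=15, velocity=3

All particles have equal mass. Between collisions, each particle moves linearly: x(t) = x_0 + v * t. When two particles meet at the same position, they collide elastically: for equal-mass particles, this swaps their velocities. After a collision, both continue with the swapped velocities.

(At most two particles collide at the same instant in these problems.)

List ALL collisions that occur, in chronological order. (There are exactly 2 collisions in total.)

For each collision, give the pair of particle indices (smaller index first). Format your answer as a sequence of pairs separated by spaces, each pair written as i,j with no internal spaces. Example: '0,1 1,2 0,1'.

Answer: 1,2 2,3

Derivation:
Collision at t=1: particles 1 and 2 swap velocities; positions: p0=8 p1=17 p2=17 p3=18; velocities now: v0=-1 v1=3 v2=4 v3=3
Collision at t=2: particles 2 and 3 swap velocities; positions: p0=7 p1=20 p2=21 p3=21; velocities now: v0=-1 v1=3 v2=3 v3=4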